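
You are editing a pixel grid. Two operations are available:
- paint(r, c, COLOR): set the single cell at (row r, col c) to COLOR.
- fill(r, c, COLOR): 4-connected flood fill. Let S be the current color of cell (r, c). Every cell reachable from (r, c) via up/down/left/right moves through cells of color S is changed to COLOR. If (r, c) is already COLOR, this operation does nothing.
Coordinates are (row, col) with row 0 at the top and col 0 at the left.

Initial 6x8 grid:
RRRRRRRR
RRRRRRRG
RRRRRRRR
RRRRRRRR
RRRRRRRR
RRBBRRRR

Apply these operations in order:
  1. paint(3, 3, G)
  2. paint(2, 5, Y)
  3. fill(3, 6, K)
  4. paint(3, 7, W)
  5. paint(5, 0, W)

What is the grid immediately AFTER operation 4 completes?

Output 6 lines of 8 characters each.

After op 1 paint(3,3,G):
RRRRRRRR
RRRRRRRG
RRRRRRRR
RRRGRRRR
RRRRRRRR
RRBBRRRR
After op 2 paint(2,5,Y):
RRRRRRRR
RRRRRRRG
RRRRRYRR
RRRGRRRR
RRRRRRRR
RRBBRRRR
After op 3 fill(3,6,K) [43 cells changed]:
KKKKKKKK
KKKKKKKG
KKKKKYKK
KKKGKKKK
KKKKKKKK
KKBBKKKK
After op 4 paint(3,7,W):
KKKKKKKK
KKKKKKKG
KKKKKYKK
KKKGKKKW
KKKKKKKK
KKBBKKKK

Answer: KKKKKKKK
KKKKKKKG
KKKKKYKK
KKKGKKKW
KKKKKKKK
KKBBKKKK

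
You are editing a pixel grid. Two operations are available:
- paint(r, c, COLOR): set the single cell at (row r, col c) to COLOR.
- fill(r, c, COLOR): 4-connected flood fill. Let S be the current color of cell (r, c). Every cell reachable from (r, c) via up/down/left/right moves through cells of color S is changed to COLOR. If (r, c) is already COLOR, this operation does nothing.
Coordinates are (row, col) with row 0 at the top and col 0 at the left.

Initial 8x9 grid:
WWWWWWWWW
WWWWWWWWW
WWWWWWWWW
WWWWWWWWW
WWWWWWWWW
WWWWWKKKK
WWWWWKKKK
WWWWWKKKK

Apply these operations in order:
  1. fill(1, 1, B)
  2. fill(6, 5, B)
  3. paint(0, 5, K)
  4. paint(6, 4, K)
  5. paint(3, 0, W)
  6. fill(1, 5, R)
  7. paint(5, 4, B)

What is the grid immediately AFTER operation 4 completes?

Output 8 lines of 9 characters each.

Answer: BBBBBKBBB
BBBBBBBBB
BBBBBBBBB
BBBBBBBBB
BBBBBBBBB
BBBBBBBBB
BBBBKBBBB
BBBBBBBBB

Derivation:
After op 1 fill(1,1,B) [60 cells changed]:
BBBBBBBBB
BBBBBBBBB
BBBBBBBBB
BBBBBBBBB
BBBBBBBBB
BBBBBKKKK
BBBBBKKKK
BBBBBKKKK
After op 2 fill(6,5,B) [12 cells changed]:
BBBBBBBBB
BBBBBBBBB
BBBBBBBBB
BBBBBBBBB
BBBBBBBBB
BBBBBBBBB
BBBBBBBBB
BBBBBBBBB
After op 3 paint(0,5,K):
BBBBBKBBB
BBBBBBBBB
BBBBBBBBB
BBBBBBBBB
BBBBBBBBB
BBBBBBBBB
BBBBBBBBB
BBBBBBBBB
After op 4 paint(6,4,K):
BBBBBKBBB
BBBBBBBBB
BBBBBBBBB
BBBBBBBBB
BBBBBBBBB
BBBBBBBBB
BBBBKBBBB
BBBBBBBBB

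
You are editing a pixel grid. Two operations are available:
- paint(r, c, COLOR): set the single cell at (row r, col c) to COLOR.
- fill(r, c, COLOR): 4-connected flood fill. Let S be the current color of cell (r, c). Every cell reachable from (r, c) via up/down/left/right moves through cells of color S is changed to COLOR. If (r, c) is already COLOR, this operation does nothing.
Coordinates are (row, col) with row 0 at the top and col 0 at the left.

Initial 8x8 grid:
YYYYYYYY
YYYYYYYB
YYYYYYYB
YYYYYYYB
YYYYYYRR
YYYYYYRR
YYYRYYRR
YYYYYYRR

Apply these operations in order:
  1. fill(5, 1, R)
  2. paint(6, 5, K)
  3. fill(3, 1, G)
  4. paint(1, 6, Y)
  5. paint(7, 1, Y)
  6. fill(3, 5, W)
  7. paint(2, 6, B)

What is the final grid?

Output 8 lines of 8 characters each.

After op 1 fill(5,1,R) [52 cells changed]:
RRRRRRRR
RRRRRRRB
RRRRRRRB
RRRRRRRB
RRRRRRRR
RRRRRRRR
RRRRRRRR
RRRRRRRR
After op 2 paint(6,5,K):
RRRRRRRR
RRRRRRRB
RRRRRRRB
RRRRRRRB
RRRRRRRR
RRRRRRRR
RRRRRKRR
RRRRRRRR
After op 3 fill(3,1,G) [60 cells changed]:
GGGGGGGG
GGGGGGGB
GGGGGGGB
GGGGGGGB
GGGGGGGG
GGGGGGGG
GGGGGKGG
GGGGGGGG
After op 4 paint(1,6,Y):
GGGGGGGG
GGGGGGYB
GGGGGGGB
GGGGGGGB
GGGGGGGG
GGGGGGGG
GGGGGKGG
GGGGGGGG
After op 5 paint(7,1,Y):
GGGGGGGG
GGGGGGYB
GGGGGGGB
GGGGGGGB
GGGGGGGG
GGGGGGGG
GGGGGKGG
GYGGGGGG
After op 6 fill(3,5,W) [58 cells changed]:
WWWWWWWW
WWWWWWYB
WWWWWWWB
WWWWWWWB
WWWWWWWW
WWWWWWWW
WWWWWKWW
WYWWWWWW
After op 7 paint(2,6,B):
WWWWWWWW
WWWWWWYB
WWWWWWBB
WWWWWWWB
WWWWWWWW
WWWWWWWW
WWWWWKWW
WYWWWWWW

Answer: WWWWWWWW
WWWWWWYB
WWWWWWBB
WWWWWWWB
WWWWWWWW
WWWWWWWW
WWWWWKWW
WYWWWWWW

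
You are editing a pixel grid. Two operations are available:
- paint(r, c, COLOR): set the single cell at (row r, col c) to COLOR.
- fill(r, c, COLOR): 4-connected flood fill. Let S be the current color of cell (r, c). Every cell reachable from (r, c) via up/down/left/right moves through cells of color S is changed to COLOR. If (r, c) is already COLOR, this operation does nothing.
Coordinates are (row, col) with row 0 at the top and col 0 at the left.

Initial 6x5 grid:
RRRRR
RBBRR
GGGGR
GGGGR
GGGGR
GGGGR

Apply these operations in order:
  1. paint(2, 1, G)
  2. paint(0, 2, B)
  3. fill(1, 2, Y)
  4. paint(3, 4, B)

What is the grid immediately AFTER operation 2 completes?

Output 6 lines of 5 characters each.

Answer: RRBRR
RBBRR
GGGGR
GGGGR
GGGGR
GGGGR

Derivation:
After op 1 paint(2,1,G):
RRRRR
RBBRR
GGGGR
GGGGR
GGGGR
GGGGR
After op 2 paint(0,2,B):
RRBRR
RBBRR
GGGGR
GGGGR
GGGGR
GGGGR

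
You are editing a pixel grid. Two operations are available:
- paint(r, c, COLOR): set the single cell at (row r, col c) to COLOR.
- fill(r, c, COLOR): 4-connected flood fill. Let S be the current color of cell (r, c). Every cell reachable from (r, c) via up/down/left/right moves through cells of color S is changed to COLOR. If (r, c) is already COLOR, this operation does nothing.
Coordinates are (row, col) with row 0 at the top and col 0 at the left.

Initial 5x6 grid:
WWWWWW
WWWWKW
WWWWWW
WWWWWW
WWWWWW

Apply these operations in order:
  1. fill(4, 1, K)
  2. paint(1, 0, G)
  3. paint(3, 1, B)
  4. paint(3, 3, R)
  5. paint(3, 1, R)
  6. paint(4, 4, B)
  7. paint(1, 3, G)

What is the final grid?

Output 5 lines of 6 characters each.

After op 1 fill(4,1,K) [29 cells changed]:
KKKKKK
KKKKKK
KKKKKK
KKKKKK
KKKKKK
After op 2 paint(1,0,G):
KKKKKK
GKKKKK
KKKKKK
KKKKKK
KKKKKK
After op 3 paint(3,1,B):
KKKKKK
GKKKKK
KKKKKK
KBKKKK
KKKKKK
After op 4 paint(3,3,R):
KKKKKK
GKKKKK
KKKKKK
KBKRKK
KKKKKK
After op 5 paint(3,1,R):
KKKKKK
GKKKKK
KKKKKK
KRKRKK
KKKKKK
After op 6 paint(4,4,B):
KKKKKK
GKKKKK
KKKKKK
KRKRKK
KKKKBK
After op 7 paint(1,3,G):
KKKKKK
GKKGKK
KKKKKK
KRKRKK
KKKKBK

Answer: KKKKKK
GKKGKK
KKKKKK
KRKRKK
KKKKBK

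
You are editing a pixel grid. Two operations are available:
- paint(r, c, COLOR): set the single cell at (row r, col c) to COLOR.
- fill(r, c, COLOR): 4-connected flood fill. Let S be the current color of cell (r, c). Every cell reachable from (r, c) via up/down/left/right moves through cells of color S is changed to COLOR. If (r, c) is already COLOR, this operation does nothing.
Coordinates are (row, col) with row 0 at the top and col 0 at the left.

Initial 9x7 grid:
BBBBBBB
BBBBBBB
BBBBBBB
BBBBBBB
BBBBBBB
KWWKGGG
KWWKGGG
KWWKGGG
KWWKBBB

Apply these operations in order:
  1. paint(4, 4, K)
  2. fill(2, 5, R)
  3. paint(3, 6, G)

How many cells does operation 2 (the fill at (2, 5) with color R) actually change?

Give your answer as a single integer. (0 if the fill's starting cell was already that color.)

Answer: 34

Derivation:
After op 1 paint(4,4,K):
BBBBBBB
BBBBBBB
BBBBBBB
BBBBBBB
BBBBKBB
KWWKGGG
KWWKGGG
KWWKGGG
KWWKBBB
After op 2 fill(2,5,R) [34 cells changed]:
RRRRRRR
RRRRRRR
RRRRRRR
RRRRRRR
RRRRKRR
KWWKGGG
KWWKGGG
KWWKGGG
KWWKBBB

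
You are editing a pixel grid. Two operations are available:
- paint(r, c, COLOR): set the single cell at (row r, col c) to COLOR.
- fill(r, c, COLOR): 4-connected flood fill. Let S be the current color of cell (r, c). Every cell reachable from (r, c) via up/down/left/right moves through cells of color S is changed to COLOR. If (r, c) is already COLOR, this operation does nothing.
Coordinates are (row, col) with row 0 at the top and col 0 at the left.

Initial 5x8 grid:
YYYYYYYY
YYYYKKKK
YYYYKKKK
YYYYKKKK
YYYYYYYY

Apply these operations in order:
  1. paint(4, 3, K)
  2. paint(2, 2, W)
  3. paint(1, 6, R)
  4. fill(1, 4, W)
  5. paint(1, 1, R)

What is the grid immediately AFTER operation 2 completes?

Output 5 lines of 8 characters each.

After op 1 paint(4,3,K):
YYYYYYYY
YYYYKKKK
YYYYKKKK
YYYYKKKK
YYYKYYYY
After op 2 paint(2,2,W):
YYYYYYYY
YYYYKKKK
YYWYKKKK
YYYYKKKK
YYYKYYYY

Answer: YYYYYYYY
YYYYKKKK
YYWYKKKK
YYYYKKKK
YYYKYYYY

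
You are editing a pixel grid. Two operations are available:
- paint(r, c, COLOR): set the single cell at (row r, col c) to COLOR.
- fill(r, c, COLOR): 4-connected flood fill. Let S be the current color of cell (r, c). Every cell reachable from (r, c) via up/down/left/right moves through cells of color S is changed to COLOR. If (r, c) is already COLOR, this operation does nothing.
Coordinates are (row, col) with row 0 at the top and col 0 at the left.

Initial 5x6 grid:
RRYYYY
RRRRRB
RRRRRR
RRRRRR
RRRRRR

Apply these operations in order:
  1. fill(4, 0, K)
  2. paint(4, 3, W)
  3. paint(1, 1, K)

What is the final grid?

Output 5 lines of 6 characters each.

Answer: KKYYYY
KKKKKB
KKKKKK
KKKKKK
KKKWKK

Derivation:
After op 1 fill(4,0,K) [25 cells changed]:
KKYYYY
KKKKKB
KKKKKK
KKKKKK
KKKKKK
After op 2 paint(4,3,W):
KKYYYY
KKKKKB
KKKKKK
KKKKKK
KKKWKK
After op 3 paint(1,1,K):
KKYYYY
KKKKKB
KKKKKK
KKKKKK
KKKWKK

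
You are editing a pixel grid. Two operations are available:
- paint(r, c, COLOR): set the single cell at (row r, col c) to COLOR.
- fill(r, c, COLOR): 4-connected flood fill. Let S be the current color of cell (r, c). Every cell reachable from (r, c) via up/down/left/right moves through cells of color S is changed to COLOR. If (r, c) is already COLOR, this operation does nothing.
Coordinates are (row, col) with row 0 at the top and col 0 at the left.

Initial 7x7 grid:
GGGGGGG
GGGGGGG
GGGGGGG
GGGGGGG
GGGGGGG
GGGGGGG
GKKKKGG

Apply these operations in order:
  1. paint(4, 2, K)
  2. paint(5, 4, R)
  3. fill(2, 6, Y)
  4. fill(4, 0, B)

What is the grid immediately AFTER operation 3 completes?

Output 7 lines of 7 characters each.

Answer: YYYYYYY
YYYYYYY
YYYYYYY
YYYYYYY
YYKYYYY
YYYYRYY
YKKKKYY

Derivation:
After op 1 paint(4,2,K):
GGGGGGG
GGGGGGG
GGGGGGG
GGGGGGG
GGKGGGG
GGGGGGG
GKKKKGG
After op 2 paint(5,4,R):
GGGGGGG
GGGGGGG
GGGGGGG
GGGGGGG
GGKGGGG
GGGGRGG
GKKKKGG
After op 3 fill(2,6,Y) [43 cells changed]:
YYYYYYY
YYYYYYY
YYYYYYY
YYYYYYY
YYKYYYY
YYYYRYY
YKKKKYY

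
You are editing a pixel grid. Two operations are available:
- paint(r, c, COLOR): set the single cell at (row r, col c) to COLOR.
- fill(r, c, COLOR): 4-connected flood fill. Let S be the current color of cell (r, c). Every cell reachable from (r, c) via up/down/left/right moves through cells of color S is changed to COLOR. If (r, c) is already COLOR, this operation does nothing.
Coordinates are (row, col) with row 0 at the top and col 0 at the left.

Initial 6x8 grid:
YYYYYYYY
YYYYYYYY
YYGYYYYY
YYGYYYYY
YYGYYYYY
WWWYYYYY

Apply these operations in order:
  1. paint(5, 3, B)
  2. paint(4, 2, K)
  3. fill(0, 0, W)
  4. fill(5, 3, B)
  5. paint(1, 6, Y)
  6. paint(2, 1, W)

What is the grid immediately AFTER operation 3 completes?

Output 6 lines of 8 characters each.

After op 1 paint(5,3,B):
YYYYYYYY
YYYYYYYY
YYGYYYYY
YYGYYYYY
YYGYYYYY
WWWBYYYY
After op 2 paint(4,2,K):
YYYYYYYY
YYYYYYYY
YYGYYYYY
YYGYYYYY
YYKYYYYY
WWWBYYYY
After op 3 fill(0,0,W) [41 cells changed]:
WWWWWWWW
WWWWWWWW
WWGWWWWW
WWGWWWWW
WWKWWWWW
WWWBWWWW

Answer: WWWWWWWW
WWWWWWWW
WWGWWWWW
WWGWWWWW
WWKWWWWW
WWWBWWWW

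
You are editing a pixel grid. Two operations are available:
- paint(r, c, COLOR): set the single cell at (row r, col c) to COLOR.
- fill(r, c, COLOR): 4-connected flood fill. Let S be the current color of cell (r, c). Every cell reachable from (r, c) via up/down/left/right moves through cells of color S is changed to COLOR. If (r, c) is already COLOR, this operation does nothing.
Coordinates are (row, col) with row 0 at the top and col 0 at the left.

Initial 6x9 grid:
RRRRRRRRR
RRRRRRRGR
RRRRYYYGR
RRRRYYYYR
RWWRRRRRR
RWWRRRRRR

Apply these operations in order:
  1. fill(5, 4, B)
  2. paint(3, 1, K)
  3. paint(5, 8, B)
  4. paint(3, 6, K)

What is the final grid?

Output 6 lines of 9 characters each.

After op 1 fill(5,4,B) [41 cells changed]:
BBBBBBBBB
BBBBBBBGB
BBBBYYYGB
BBBBYYYYB
BWWBBBBBB
BWWBBBBBB
After op 2 paint(3,1,K):
BBBBBBBBB
BBBBBBBGB
BBBBYYYGB
BKBBYYYYB
BWWBBBBBB
BWWBBBBBB
After op 3 paint(5,8,B):
BBBBBBBBB
BBBBBBBGB
BBBBYYYGB
BKBBYYYYB
BWWBBBBBB
BWWBBBBBB
After op 4 paint(3,6,K):
BBBBBBBBB
BBBBBBBGB
BBBBYYYGB
BKBBYYKYB
BWWBBBBBB
BWWBBBBBB

Answer: BBBBBBBBB
BBBBBBBGB
BBBBYYYGB
BKBBYYKYB
BWWBBBBBB
BWWBBBBBB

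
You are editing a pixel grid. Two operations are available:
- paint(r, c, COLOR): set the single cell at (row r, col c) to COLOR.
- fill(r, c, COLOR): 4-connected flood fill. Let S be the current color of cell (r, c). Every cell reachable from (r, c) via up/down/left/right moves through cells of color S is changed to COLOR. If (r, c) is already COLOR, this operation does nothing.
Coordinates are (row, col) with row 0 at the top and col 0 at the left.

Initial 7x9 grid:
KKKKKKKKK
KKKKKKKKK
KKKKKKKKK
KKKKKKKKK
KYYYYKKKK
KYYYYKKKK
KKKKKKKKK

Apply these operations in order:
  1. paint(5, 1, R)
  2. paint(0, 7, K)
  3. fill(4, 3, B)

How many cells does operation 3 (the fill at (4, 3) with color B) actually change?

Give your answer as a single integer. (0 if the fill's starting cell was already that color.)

After op 1 paint(5,1,R):
KKKKKKKKK
KKKKKKKKK
KKKKKKKKK
KKKKKKKKK
KYYYYKKKK
KRYYYKKKK
KKKKKKKKK
After op 2 paint(0,7,K):
KKKKKKKKK
KKKKKKKKK
KKKKKKKKK
KKKKKKKKK
KYYYYKKKK
KRYYYKKKK
KKKKKKKKK
After op 3 fill(4,3,B) [7 cells changed]:
KKKKKKKKK
KKKKKKKKK
KKKKKKKKK
KKKKKKKKK
KBBBBKKKK
KRBBBKKKK
KKKKKKKKK

Answer: 7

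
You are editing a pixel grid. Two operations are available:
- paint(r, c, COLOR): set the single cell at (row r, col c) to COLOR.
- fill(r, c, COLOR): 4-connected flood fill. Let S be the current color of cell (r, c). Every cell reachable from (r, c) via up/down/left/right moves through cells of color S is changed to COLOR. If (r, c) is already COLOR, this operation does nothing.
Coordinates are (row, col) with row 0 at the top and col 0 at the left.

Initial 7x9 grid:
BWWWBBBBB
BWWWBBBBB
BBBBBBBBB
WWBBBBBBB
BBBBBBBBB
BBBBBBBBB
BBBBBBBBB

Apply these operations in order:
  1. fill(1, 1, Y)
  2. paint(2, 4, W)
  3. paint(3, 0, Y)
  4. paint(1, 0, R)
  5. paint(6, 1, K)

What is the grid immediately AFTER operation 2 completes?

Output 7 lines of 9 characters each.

Answer: BYYYBBBBB
BYYYBBBBB
BBBBWBBBB
WWBBBBBBB
BBBBBBBBB
BBBBBBBBB
BBBBBBBBB

Derivation:
After op 1 fill(1,1,Y) [6 cells changed]:
BYYYBBBBB
BYYYBBBBB
BBBBBBBBB
WWBBBBBBB
BBBBBBBBB
BBBBBBBBB
BBBBBBBBB
After op 2 paint(2,4,W):
BYYYBBBBB
BYYYBBBBB
BBBBWBBBB
WWBBBBBBB
BBBBBBBBB
BBBBBBBBB
BBBBBBBBB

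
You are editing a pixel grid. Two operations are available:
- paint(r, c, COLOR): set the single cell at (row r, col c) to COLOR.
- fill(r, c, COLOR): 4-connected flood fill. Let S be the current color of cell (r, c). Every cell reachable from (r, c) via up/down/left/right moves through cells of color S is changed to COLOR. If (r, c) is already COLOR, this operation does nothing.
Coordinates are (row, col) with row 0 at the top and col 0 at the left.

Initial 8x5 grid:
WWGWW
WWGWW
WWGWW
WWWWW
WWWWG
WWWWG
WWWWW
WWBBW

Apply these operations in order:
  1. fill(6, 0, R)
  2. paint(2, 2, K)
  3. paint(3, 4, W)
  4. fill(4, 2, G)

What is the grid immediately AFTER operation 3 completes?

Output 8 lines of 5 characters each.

Answer: RRGRR
RRGRR
RRKRR
RRRRW
RRRRG
RRRRG
RRRRR
RRBBR

Derivation:
After op 1 fill(6,0,R) [33 cells changed]:
RRGRR
RRGRR
RRGRR
RRRRR
RRRRG
RRRRG
RRRRR
RRBBR
After op 2 paint(2,2,K):
RRGRR
RRGRR
RRKRR
RRRRR
RRRRG
RRRRG
RRRRR
RRBBR
After op 3 paint(3,4,W):
RRGRR
RRGRR
RRKRR
RRRRW
RRRRG
RRRRG
RRRRR
RRBBR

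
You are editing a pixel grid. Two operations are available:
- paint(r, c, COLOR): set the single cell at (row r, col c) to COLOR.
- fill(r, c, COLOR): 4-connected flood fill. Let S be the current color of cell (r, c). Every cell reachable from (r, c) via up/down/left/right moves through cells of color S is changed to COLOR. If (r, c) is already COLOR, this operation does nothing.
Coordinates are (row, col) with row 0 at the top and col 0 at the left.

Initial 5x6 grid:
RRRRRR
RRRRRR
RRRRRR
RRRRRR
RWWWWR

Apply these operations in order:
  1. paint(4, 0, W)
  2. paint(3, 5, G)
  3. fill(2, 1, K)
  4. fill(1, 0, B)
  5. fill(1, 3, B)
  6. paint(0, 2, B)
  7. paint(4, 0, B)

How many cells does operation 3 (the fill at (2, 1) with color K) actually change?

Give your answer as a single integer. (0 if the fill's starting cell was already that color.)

Answer: 23

Derivation:
After op 1 paint(4,0,W):
RRRRRR
RRRRRR
RRRRRR
RRRRRR
WWWWWR
After op 2 paint(3,5,G):
RRRRRR
RRRRRR
RRRRRR
RRRRRG
WWWWWR
After op 3 fill(2,1,K) [23 cells changed]:
KKKKKK
KKKKKK
KKKKKK
KKKKKG
WWWWWR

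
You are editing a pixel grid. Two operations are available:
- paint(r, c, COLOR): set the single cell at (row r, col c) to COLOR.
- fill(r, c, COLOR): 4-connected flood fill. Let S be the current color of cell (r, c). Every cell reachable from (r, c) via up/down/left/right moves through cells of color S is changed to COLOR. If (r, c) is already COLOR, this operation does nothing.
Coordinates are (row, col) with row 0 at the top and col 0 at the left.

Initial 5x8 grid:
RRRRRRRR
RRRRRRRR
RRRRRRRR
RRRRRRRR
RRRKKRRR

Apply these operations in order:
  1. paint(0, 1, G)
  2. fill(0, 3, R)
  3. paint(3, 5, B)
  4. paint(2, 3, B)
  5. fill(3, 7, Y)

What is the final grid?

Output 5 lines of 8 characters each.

After op 1 paint(0,1,G):
RGRRRRRR
RRRRRRRR
RRRRRRRR
RRRRRRRR
RRRKKRRR
After op 2 fill(0,3,R) [0 cells changed]:
RGRRRRRR
RRRRRRRR
RRRRRRRR
RRRRRRRR
RRRKKRRR
After op 3 paint(3,5,B):
RGRRRRRR
RRRRRRRR
RRRRRRRR
RRRRRBRR
RRRKKRRR
After op 4 paint(2,3,B):
RGRRRRRR
RRRRRRRR
RRRBRRRR
RRRRRBRR
RRRKKRRR
After op 5 fill(3,7,Y) [35 cells changed]:
YGYYYYYY
YYYYYYYY
YYYBYYYY
YYYYYBYY
YYYKKYYY

Answer: YGYYYYYY
YYYYYYYY
YYYBYYYY
YYYYYBYY
YYYKKYYY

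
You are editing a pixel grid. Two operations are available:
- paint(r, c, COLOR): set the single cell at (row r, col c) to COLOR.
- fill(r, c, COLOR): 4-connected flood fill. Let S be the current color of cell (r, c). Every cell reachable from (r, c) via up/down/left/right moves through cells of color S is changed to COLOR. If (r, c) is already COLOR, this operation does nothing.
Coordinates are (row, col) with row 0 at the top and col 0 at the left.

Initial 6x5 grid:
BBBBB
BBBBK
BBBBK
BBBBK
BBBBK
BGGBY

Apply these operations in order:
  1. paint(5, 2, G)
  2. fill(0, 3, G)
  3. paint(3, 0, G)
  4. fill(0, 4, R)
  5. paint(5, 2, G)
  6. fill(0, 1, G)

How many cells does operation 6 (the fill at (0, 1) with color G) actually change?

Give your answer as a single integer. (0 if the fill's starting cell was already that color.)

After op 1 paint(5,2,G):
BBBBB
BBBBK
BBBBK
BBBBK
BBBBK
BGGBY
After op 2 fill(0,3,G) [23 cells changed]:
GGGGG
GGGGK
GGGGK
GGGGK
GGGGK
GGGGY
After op 3 paint(3,0,G):
GGGGG
GGGGK
GGGGK
GGGGK
GGGGK
GGGGY
After op 4 fill(0,4,R) [25 cells changed]:
RRRRR
RRRRK
RRRRK
RRRRK
RRRRK
RRRRY
After op 5 paint(5,2,G):
RRRRR
RRRRK
RRRRK
RRRRK
RRRRK
RRGRY
After op 6 fill(0,1,G) [24 cells changed]:
GGGGG
GGGGK
GGGGK
GGGGK
GGGGK
GGGGY

Answer: 24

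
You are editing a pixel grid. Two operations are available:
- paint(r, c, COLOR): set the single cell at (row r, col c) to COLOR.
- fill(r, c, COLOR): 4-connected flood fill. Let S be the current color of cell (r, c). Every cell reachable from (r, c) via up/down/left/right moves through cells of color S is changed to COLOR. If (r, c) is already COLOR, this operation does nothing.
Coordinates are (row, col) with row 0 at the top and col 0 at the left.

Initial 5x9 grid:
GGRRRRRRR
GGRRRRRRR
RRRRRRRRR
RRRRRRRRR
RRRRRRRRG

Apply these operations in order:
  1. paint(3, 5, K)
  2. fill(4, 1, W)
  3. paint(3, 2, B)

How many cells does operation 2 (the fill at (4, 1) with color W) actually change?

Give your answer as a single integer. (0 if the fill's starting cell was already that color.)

After op 1 paint(3,5,K):
GGRRRRRRR
GGRRRRRRR
RRRRRRRRR
RRRRRKRRR
RRRRRRRRG
After op 2 fill(4,1,W) [39 cells changed]:
GGWWWWWWW
GGWWWWWWW
WWWWWWWWW
WWWWWKWWW
WWWWWWWWG

Answer: 39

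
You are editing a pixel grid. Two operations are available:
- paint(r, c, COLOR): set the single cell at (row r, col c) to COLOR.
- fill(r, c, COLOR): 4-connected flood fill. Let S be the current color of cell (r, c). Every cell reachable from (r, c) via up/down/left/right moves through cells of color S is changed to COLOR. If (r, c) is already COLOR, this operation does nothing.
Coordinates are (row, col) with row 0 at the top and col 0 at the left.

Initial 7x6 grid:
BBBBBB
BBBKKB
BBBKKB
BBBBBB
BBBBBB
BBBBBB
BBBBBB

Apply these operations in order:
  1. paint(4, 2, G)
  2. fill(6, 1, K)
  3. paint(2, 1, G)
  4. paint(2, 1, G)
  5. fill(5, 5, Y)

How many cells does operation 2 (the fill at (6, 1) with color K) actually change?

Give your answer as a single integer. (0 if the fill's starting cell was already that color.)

After op 1 paint(4,2,G):
BBBBBB
BBBKKB
BBBKKB
BBBBBB
BBGBBB
BBBBBB
BBBBBB
After op 2 fill(6,1,K) [37 cells changed]:
KKKKKK
KKKKKK
KKKKKK
KKKKKK
KKGKKK
KKKKKK
KKKKKK

Answer: 37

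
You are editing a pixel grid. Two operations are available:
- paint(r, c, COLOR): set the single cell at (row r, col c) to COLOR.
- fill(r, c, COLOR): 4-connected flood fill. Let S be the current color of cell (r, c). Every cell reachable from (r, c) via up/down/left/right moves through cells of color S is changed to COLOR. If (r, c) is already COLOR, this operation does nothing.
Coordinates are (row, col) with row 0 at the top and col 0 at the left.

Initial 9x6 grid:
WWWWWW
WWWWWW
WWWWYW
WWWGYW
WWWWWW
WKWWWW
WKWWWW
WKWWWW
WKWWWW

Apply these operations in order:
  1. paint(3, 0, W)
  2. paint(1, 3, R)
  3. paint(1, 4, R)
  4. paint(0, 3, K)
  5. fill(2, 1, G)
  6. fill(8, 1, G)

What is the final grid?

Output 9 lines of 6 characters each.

After op 1 paint(3,0,W):
WWWWWW
WWWWWW
WWWWYW
WWWGYW
WWWWWW
WKWWWW
WKWWWW
WKWWWW
WKWWWW
After op 2 paint(1,3,R):
WWWWWW
WWWRWW
WWWWYW
WWWGYW
WWWWWW
WKWWWW
WKWWWW
WKWWWW
WKWWWW
After op 3 paint(1,4,R):
WWWWWW
WWWRRW
WWWWYW
WWWGYW
WWWWWW
WKWWWW
WKWWWW
WKWWWW
WKWWWW
After op 4 paint(0,3,K):
WWWKWW
WWWRRW
WWWWYW
WWWGYW
WWWWWW
WKWWWW
WKWWWW
WKWWWW
WKWWWW
After op 5 fill(2,1,G) [44 cells changed]:
GGGKGG
GGGRRG
GGGGYG
GGGGYG
GGGGGG
GKGGGG
GKGGGG
GKGGGG
GKGGGG
After op 6 fill(8,1,G) [4 cells changed]:
GGGKGG
GGGRRG
GGGGYG
GGGGYG
GGGGGG
GGGGGG
GGGGGG
GGGGGG
GGGGGG

Answer: GGGKGG
GGGRRG
GGGGYG
GGGGYG
GGGGGG
GGGGGG
GGGGGG
GGGGGG
GGGGGG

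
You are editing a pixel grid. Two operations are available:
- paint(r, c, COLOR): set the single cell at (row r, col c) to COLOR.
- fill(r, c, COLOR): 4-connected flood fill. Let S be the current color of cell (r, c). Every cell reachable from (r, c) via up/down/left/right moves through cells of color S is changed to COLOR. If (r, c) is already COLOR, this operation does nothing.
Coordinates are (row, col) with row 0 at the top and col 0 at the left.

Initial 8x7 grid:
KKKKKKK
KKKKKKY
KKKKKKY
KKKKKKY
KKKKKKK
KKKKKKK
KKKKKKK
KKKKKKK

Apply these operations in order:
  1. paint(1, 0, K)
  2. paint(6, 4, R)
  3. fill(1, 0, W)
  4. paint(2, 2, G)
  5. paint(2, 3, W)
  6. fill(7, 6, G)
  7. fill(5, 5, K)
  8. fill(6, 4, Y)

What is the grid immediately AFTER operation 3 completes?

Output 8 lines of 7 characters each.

Answer: WWWWWWW
WWWWWWY
WWWWWWY
WWWWWWY
WWWWWWW
WWWWWWW
WWWWRWW
WWWWWWW

Derivation:
After op 1 paint(1,0,K):
KKKKKKK
KKKKKKY
KKKKKKY
KKKKKKY
KKKKKKK
KKKKKKK
KKKKKKK
KKKKKKK
After op 2 paint(6,4,R):
KKKKKKK
KKKKKKY
KKKKKKY
KKKKKKY
KKKKKKK
KKKKKKK
KKKKRKK
KKKKKKK
After op 3 fill(1,0,W) [52 cells changed]:
WWWWWWW
WWWWWWY
WWWWWWY
WWWWWWY
WWWWWWW
WWWWWWW
WWWWRWW
WWWWWWW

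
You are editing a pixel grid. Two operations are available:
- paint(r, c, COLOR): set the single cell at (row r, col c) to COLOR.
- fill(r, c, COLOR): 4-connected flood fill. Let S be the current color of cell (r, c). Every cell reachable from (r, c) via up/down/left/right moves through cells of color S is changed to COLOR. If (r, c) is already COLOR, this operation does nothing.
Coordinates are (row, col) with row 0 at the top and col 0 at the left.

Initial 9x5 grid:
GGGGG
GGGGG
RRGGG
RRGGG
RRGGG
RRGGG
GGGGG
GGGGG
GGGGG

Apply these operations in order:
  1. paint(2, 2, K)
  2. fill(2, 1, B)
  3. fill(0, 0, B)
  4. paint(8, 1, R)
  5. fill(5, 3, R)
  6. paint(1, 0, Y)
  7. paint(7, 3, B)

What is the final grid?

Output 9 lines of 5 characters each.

After op 1 paint(2,2,K):
GGGGG
GGGGG
RRKGG
RRGGG
RRGGG
RRGGG
GGGGG
GGGGG
GGGGG
After op 2 fill(2,1,B) [8 cells changed]:
GGGGG
GGGGG
BBKGG
BBGGG
BBGGG
BBGGG
GGGGG
GGGGG
GGGGG
After op 3 fill(0,0,B) [36 cells changed]:
BBBBB
BBBBB
BBKBB
BBBBB
BBBBB
BBBBB
BBBBB
BBBBB
BBBBB
After op 4 paint(8,1,R):
BBBBB
BBBBB
BBKBB
BBBBB
BBBBB
BBBBB
BBBBB
BBBBB
BRBBB
After op 5 fill(5,3,R) [43 cells changed]:
RRRRR
RRRRR
RRKRR
RRRRR
RRRRR
RRRRR
RRRRR
RRRRR
RRRRR
After op 6 paint(1,0,Y):
RRRRR
YRRRR
RRKRR
RRRRR
RRRRR
RRRRR
RRRRR
RRRRR
RRRRR
After op 7 paint(7,3,B):
RRRRR
YRRRR
RRKRR
RRRRR
RRRRR
RRRRR
RRRRR
RRRBR
RRRRR

Answer: RRRRR
YRRRR
RRKRR
RRRRR
RRRRR
RRRRR
RRRRR
RRRBR
RRRRR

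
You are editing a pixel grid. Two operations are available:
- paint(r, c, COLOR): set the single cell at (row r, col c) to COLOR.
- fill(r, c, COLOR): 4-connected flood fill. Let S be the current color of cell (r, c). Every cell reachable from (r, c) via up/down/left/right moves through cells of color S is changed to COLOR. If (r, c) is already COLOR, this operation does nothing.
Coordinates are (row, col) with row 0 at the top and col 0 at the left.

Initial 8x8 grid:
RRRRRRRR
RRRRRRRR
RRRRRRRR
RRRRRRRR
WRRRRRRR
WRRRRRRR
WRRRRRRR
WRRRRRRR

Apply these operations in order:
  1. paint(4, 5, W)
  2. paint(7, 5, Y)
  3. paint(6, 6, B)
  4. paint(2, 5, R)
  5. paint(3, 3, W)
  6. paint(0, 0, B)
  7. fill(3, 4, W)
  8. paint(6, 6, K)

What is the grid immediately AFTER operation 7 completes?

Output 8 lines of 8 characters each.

Answer: BWWWWWWW
WWWWWWWW
WWWWWWWW
WWWWWWWW
WWWWWWWW
WWWWWWWW
WWWWWWBW
WWWWWYWW

Derivation:
After op 1 paint(4,5,W):
RRRRRRRR
RRRRRRRR
RRRRRRRR
RRRRRRRR
WRRRRWRR
WRRRRRRR
WRRRRRRR
WRRRRRRR
After op 2 paint(7,5,Y):
RRRRRRRR
RRRRRRRR
RRRRRRRR
RRRRRRRR
WRRRRWRR
WRRRRRRR
WRRRRRRR
WRRRRYRR
After op 3 paint(6,6,B):
RRRRRRRR
RRRRRRRR
RRRRRRRR
RRRRRRRR
WRRRRWRR
WRRRRRRR
WRRRRRBR
WRRRRYRR
After op 4 paint(2,5,R):
RRRRRRRR
RRRRRRRR
RRRRRRRR
RRRRRRRR
WRRRRWRR
WRRRRRRR
WRRRRRBR
WRRRRYRR
After op 5 paint(3,3,W):
RRRRRRRR
RRRRRRRR
RRRRRRRR
RRRWRRRR
WRRRRWRR
WRRRRRRR
WRRRRRBR
WRRRRYRR
After op 6 paint(0,0,B):
BRRRRRRR
RRRRRRRR
RRRRRRRR
RRRWRRRR
WRRRRWRR
WRRRRRRR
WRRRRRBR
WRRRRYRR
After op 7 fill(3,4,W) [55 cells changed]:
BWWWWWWW
WWWWWWWW
WWWWWWWW
WWWWWWWW
WWWWWWWW
WWWWWWWW
WWWWWWBW
WWWWWYWW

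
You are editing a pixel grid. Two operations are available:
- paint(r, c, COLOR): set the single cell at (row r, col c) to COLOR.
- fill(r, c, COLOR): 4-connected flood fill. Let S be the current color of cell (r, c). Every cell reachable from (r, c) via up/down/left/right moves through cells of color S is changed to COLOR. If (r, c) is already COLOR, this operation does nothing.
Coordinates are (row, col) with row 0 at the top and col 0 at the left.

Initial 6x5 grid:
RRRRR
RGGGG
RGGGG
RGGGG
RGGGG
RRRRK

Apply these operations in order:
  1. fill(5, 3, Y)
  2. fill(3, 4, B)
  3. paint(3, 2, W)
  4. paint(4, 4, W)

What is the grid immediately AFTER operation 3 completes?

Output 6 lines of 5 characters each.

Answer: YYYYY
YBBBB
YBBBB
YBWBB
YBBBB
YYYYK

Derivation:
After op 1 fill(5,3,Y) [13 cells changed]:
YYYYY
YGGGG
YGGGG
YGGGG
YGGGG
YYYYK
After op 2 fill(3,4,B) [16 cells changed]:
YYYYY
YBBBB
YBBBB
YBBBB
YBBBB
YYYYK
After op 3 paint(3,2,W):
YYYYY
YBBBB
YBBBB
YBWBB
YBBBB
YYYYK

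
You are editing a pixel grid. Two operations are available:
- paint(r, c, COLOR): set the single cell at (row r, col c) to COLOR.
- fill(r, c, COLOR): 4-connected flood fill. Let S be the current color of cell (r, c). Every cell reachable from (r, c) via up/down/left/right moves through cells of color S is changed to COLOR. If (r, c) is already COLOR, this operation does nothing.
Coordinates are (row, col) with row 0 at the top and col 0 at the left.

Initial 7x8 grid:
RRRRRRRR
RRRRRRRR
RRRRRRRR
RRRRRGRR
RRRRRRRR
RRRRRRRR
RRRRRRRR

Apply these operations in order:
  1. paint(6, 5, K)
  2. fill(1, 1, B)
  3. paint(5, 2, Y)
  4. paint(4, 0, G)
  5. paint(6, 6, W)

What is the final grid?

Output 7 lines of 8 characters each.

After op 1 paint(6,5,K):
RRRRRRRR
RRRRRRRR
RRRRRRRR
RRRRRGRR
RRRRRRRR
RRRRRRRR
RRRRRKRR
After op 2 fill(1,1,B) [54 cells changed]:
BBBBBBBB
BBBBBBBB
BBBBBBBB
BBBBBGBB
BBBBBBBB
BBBBBBBB
BBBBBKBB
After op 3 paint(5,2,Y):
BBBBBBBB
BBBBBBBB
BBBBBBBB
BBBBBGBB
BBBBBBBB
BBYBBBBB
BBBBBKBB
After op 4 paint(4,0,G):
BBBBBBBB
BBBBBBBB
BBBBBBBB
BBBBBGBB
GBBBBBBB
BBYBBBBB
BBBBBKBB
After op 5 paint(6,6,W):
BBBBBBBB
BBBBBBBB
BBBBBBBB
BBBBBGBB
GBBBBBBB
BBYBBBBB
BBBBBKWB

Answer: BBBBBBBB
BBBBBBBB
BBBBBBBB
BBBBBGBB
GBBBBBBB
BBYBBBBB
BBBBBKWB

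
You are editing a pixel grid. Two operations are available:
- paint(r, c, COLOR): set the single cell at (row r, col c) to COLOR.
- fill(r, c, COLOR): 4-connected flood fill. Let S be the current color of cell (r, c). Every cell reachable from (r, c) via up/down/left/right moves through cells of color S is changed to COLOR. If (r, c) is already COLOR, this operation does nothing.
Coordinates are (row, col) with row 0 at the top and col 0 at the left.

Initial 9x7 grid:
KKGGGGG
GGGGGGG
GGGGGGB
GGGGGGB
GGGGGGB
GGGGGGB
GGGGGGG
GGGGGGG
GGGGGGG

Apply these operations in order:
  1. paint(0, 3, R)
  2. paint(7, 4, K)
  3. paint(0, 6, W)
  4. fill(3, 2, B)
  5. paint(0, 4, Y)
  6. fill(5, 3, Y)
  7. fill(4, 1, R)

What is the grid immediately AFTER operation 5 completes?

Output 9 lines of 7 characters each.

After op 1 paint(0,3,R):
KKGRGGG
GGGGGGG
GGGGGGB
GGGGGGB
GGGGGGB
GGGGGGB
GGGGGGG
GGGGGGG
GGGGGGG
After op 2 paint(7,4,K):
KKGRGGG
GGGGGGG
GGGGGGB
GGGGGGB
GGGGGGB
GGGGGGB
GGGGGGG
GGGGKGG
GGGGGGG
After op 3 paint(0,6,W):
KKGRGGW
GGGGGGG
GGGGGGB
GGGGGGB
GGGGGGB
GGGGGGB
GGGGGGG
GGGGKGG
GGGGGGG
After op 4 fill(3,2,B) [54 cells changed]:
KKBRBBW
BBBBBBB
BBBBBBB
BBBBBBB
BBBBBBB
BBBBBBB
BBBBBBB
BBBBKBB
BBBBBBB
After op 5 paint(0,4,Y):
KKBRYBW
BBBBBBB
BBBBBBB
BBBBBBB
BBBBBBB
BBBBBBB
BBBBBBB
BBBBKBB
BBBBBBB

Answer: KKBRYBW
BBBBBBB
BBBBBBB
BBBBBBB
BBBBBBB
BBBBBBB
BBBBBBB
BBBBKBB
BBBBBBB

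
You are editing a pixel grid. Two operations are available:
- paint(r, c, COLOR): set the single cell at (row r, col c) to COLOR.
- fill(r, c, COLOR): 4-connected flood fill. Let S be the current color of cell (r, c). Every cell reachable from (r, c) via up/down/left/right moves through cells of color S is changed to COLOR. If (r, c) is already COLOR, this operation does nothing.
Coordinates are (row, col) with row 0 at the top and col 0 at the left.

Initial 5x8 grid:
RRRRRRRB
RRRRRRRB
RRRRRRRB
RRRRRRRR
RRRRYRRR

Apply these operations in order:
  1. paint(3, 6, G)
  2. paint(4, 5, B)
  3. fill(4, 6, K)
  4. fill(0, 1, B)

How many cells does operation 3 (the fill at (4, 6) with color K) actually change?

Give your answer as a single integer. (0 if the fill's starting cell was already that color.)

Answer: 3

Derivation:
After op 1 paint(3,6,G):
RRRRRRRB
RRRRRRRB
RRRRRRRB
RRRRRRGR
RRRRYRRR
After op 2 paint(4,5,B):
RRRRRRRB
RRRRRRRB
RRRRRRRB
RRRRRRGR
RRRRYBRR
After op 3 fill(4,6,K) [3 cells changed]:
RRRRRRRB
RRRRRRRB
RRRRRRRB
RRRRRRGK
RRRRYBKK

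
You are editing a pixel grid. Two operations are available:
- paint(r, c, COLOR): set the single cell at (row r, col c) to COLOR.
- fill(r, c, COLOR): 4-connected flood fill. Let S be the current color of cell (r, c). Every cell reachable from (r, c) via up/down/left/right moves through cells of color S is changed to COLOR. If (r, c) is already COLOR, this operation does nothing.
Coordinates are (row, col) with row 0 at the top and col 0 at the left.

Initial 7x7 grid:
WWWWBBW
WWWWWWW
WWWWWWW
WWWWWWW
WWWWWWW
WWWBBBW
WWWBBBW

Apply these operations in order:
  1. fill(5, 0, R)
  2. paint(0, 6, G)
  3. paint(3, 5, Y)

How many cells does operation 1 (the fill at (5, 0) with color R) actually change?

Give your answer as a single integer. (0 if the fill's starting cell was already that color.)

Answer: 41

Derivation:
After op 1 fill(5,0,R) [41 cells changed]:
RRRRBBR
RRRRRRR
RRRRRRR
RRRRRRR
RRRRRRR
RRRBBBR
RRRBBBR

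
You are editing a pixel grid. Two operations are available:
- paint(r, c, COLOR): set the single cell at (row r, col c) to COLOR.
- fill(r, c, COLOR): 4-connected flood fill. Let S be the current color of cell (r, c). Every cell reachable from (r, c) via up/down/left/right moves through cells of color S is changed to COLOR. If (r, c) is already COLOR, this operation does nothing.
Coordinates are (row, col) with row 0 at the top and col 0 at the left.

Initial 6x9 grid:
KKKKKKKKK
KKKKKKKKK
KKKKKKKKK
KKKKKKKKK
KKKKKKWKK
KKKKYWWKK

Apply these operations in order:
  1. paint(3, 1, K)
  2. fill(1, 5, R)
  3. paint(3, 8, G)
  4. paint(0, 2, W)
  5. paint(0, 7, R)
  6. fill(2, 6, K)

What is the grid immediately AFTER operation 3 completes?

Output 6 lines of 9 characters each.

Answer: RRRRRRRRR
RRRRRRRRR
RRRRRRRRR
RRRRRRRRG
RRRRRRWRR
RRRRYWWRR

Derivation:
After op 1 paint(3,1,K):
KKKKKKKKK
KKKKKKKKK
KKKKKKKKK
KKKKKKKKK
KKKKKKWKK
KKKKYWWKK
After op 2 fill(1,5,R) [50 cells changed]:
RRRRRRRRR
RRRRRRRRR
RRRRRRRRR
RRRRRRRRR
RRRRRRWRR
RRRRYWWRR
After op 3 paint(3,8,G):
RRRRRRRRR
RRRRRRRRR
RRRRRRRRR
RRRRRRRRG
RRRRRRWRR
RRRRYWWRR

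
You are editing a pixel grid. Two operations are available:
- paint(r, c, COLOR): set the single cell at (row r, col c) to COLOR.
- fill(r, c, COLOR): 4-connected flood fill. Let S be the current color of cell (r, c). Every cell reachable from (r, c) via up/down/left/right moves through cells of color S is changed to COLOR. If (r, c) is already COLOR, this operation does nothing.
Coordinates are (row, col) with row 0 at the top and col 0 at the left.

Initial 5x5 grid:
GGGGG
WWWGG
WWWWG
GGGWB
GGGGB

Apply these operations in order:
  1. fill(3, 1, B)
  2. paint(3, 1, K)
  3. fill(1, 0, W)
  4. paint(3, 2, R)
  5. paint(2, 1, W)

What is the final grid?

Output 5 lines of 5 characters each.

After op 1 fill(3,1,B) [7 cells changed]:
GGGGG
WWWGG
WWWWG
BBBWB
BBBBB
After op 2 paint(3,1,K):
GGGGG
WWWGG
WWWWG
BKBWB
BBBBB
After op 3 fill(1,0,W) [0 cells changed]:
GGGGG
WWWGG
WWWWG
BKBWB
BBBBB
After op 4 paint(3,2,R):
GGGGG
WWWGG
WWWWG
BKRWB
BBBBB
After op 5 paint(2,1,W):
GGGGG
WWWGG
WWWWG
BKRWB
BBBBB

Answer: GGGGG
WWWGG
WWWWG
BKRWB
BBBBB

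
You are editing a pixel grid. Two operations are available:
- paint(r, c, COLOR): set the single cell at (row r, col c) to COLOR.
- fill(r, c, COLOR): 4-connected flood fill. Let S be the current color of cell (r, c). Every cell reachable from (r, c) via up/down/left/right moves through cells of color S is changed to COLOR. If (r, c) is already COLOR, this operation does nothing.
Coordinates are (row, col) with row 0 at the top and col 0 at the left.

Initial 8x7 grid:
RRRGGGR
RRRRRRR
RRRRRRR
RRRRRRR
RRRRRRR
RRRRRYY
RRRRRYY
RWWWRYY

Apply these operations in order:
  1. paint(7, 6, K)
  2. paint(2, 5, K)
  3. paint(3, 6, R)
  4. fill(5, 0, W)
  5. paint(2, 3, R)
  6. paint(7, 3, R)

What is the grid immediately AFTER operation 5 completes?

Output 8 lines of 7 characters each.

Answer: WWWGGGW
WWWWWWW
WWWRWKW
WWWWWWW
WWWWWWW
WWWWWYY
WWWWWYY
WWWWWYK

Derivation:
After op 1 paint(7,6,K):
RRRGGGR
RRRRRRR
RRRRRRR
RRRRRRR
RRRRRRR
RRRRRYY
RRRRRYY
RWWWRYK
After op 2 paint(2,5,K):
RRRGGGR
RRRRRRR
RRRRRKR
RRRRRRR
RRRRRRR
RRRRRYY
RRRRRYY
RWWWRYK
After op 3 paint(3,6,R):
RRRGGGR
RRRRRRR
RRRRRKR
RRRRRRR
RRRRRRR
RRRRRYY
RRRRRYY
RWWWRYK
After op 4 fill(5,0,W) [43 cells changed]:
WWWGGGW
WWWWWWW
WWWWWKW
WWWWWWW
WWWWWWW
WWWWWYY
WWWWWYY
WWWWWYK
After op 5 paint(2,3,R):
WWWGGGW
WWWWWWW
WWWRWKW
WWWWWWW
WWWWWWW
WWWWWYY
WWWWWYY
WWWWWYK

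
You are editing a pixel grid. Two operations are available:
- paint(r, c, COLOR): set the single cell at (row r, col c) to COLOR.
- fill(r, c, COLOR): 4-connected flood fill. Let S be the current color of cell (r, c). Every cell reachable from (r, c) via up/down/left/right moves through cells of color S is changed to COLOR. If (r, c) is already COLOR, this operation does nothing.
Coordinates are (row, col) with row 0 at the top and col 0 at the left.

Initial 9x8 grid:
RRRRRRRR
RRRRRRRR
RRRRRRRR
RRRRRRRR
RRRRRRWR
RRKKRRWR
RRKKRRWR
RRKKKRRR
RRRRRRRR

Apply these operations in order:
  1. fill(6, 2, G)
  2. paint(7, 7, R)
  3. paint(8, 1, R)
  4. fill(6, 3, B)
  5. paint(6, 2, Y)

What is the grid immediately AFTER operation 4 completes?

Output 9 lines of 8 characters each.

Answer: RRRRRRRR
RRRRRRRR
RRRRRRRR
RRRRRRRR
RRRRRRWR
RRBBRRWR
RRBBRRWR
RRBBBRRR
RRRRRRRR

Derivation:
After op 1 fill(6,2,G) [7 cells changed]:
RRRRRRRR
RRRRRRRR
RRRRRRRR
RRRRRRRR
RRRRRRWR
RRGGRRWR
RRGGRRWR
RRGGGRRR
RRRRRRRR
After op 2 paint(7,7,R):
RRRRRRRR
RRRRRRRR
RRRRRRRR
RRRRRRRR
RRRRRRWR
RRGGRRWR
RRGGRRWR
RRGGGRRR
RRRRRRRR
After op 3 paint(8,1,R):
RRRRRRRR
RRRRRRRR
RRRRRRRR
RRRRRRRR
RRRRRRWR
RRGGRRWR
RRGGRRWR
RRGGGRRR
RRRRRRRR
After op 4 fill(6,3,B) [7 cells changed]:
RRRRRRRR
RRRRRRRR
RRRRRRRR
RRRRRRRR
RRRRRRWR
RRBBRRWR
RRBBRRWR
RRBBBRRR
RRRRRRRR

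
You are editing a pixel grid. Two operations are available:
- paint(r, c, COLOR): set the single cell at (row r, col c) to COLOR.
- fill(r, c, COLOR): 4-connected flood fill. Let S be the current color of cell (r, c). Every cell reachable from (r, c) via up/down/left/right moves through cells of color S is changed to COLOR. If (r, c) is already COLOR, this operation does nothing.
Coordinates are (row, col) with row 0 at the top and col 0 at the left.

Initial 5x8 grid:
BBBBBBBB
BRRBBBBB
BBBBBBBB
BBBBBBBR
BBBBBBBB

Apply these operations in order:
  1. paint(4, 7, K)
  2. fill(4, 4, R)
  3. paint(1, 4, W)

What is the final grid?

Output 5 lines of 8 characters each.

Answer: RRRRRRRR
RRRRWRRR
RRRRRRRR
RRRRRRRR
RRRRRRRK

Derivation:
After op 1 paint(4,7,K):
BBBBBBBB
BRRBBBBB
BBBBBBBB
BBBBBBBR
BBBBBBBK
After op 2 fill(4,4,R) [36 cells changed]:
RRRRRRRR
RRRRRRRR
RRRRRRRR
RRRRRRRR
RRRRRRRK
After op 3 paint(1,4,W):
RRRRRRRR
RRRRWRRR
RRRRRRRR
RRRRRRRR
RRRRRRRK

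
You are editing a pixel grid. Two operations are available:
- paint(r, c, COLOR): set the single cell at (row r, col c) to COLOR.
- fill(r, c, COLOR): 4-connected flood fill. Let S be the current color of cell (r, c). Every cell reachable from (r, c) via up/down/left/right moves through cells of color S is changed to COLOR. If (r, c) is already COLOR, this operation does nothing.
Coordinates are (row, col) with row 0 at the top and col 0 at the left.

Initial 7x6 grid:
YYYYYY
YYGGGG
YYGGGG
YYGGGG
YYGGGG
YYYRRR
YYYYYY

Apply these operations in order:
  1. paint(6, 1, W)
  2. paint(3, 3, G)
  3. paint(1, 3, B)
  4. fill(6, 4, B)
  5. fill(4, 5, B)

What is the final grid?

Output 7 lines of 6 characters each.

After op 1 paint(6,1,W):
YYYYYY
YYGGGG
YYGGGG
YYGGGG
YYGGGG
YYYRRR
YWYYYY
After op 2 paint(3,3,G):
YYYYYY
YYGGGG
YYGGGG
YYGGGG
YYGGGG
YYYRRR
YWYYYY
After op 3 paint(1,3,B):
YYYYYY
YYGBGG
YYGGGG
YYGGGG
YYGGGG
YYYRRR
YWYYYY
After op 4 fill(6,4,B) [22 cells changed]:
BBBBBB
BBGBGG
BBGGGG
BBGGGG
BBGGGG
BBBRRR
BWBBBB
After op 5 fill(4,5,B) [15 cells changed]:
BBBBBB
BBBBBB
BBBBBB
BBBBBB
BBBBBB
BBBRRR
BWBBBB

Answer: BBBBBB
BBBBBB
BBBBBB
BBBBBB
BBBBBB
BBBRRR
BWBBBB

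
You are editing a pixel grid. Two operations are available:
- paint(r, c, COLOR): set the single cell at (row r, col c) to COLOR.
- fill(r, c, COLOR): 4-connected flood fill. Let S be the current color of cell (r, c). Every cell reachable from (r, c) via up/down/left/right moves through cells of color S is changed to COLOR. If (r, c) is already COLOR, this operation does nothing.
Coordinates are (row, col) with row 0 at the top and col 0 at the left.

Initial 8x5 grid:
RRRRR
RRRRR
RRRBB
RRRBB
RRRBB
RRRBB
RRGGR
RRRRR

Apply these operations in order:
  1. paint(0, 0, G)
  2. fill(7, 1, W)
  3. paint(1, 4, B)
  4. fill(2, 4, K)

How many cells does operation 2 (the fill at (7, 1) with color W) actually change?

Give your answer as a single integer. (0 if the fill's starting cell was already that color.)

After op 1 paint(0,0,G):
GRRRR
RRRRR
RRRBB
RRRBB
RRRBB
RRRBB
RRGGR
RRRRR
After op 2 fill(7,1,W) [29 cells changed]:
GWWWW
WWWWW
WWWBB
WWWBB
WWWBB
WWWBB
WWGGW
WWWWW

Answer: 29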